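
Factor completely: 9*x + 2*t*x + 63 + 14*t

Group as (2*t*x + 14*t) + (9*x + 63) = 2*t*(x + 7) + 9*(x + 7).
Both groups share the factor (x + 7).

(2*t + 9)*(x + 7)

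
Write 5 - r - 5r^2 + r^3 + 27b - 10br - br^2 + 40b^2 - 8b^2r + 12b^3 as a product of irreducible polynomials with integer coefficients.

(2b - r + 1)(2b - r + 5)(3b + r + 1)

Group: 2b(6b^2 - br + 17b - r^2 + 4r + 5) + (-r + 1)(6b^2 - br + 17b - r^2 + 4r + 5); both groups contain (6b^2 - br + 17b - r^2 + 4r + 5), so (2b - r + 1) is a factor with cofactor 6b^2 - br + 17b - r^2 + 4r + 5.
The cofactor groups again: 6b^2 - br + 17b - r^2 + 4r + 5 = 2b(3b + r + 1) + (-r + 5)(3b + r + 1); both groups contain (3b + r + 1), giving (2b - r + 5)(3b + r + 1).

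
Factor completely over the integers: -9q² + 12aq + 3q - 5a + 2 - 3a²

Group: -3a(a - 3q + 2) + (3q + 1)(a - 3q + 2); both groups contain (a - 3q + 2).

-(3a - 3q - 1)(a - 3q + 2)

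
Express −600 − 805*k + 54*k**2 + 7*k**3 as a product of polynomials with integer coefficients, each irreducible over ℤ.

Among the possible rational roots, k = −5/7 is a root, giving the factor (7*k + 5) and quotient k**2 + 7*k − 120.
The remaining quadratic factors as (k − 8)(k + 15).

(7*k + 5)*(k + 15)*(k − 8)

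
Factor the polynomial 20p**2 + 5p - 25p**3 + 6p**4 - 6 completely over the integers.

(2p + 1)(3p - 2)(p - 1)(p - 3)

By the rational root theorem, p = 2/3 is a root, giving the factor (3p - 2) and quotient 2p**3 - 7p**2 + 2p + 3.
Next, p = 3 is a root, so (p - 3) divides it; the quotient is 2p**2 - p - 1.
The remaining quadratic factors as (2p + 1)(p - 1).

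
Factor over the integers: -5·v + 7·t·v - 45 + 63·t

(7·t - 5)·(v + 9)

Group as (7·t·v + 63·t) + (-5·v - 45) = 7·t·(v + 9) - 5·(v + 9).
Both groups share the factor (v + 9).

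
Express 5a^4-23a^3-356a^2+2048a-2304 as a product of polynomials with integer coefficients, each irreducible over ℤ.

Among the possible rational roots, a = -9 is a root, so (a+9) divides it; the quotient is 5a^3-68a^2+256a-256.
Continuing, a = 8 is a root, so (a-8) divides it; the quotient is 5a^2-28a+32.
The remaining quadratic factors as (a-4)(5a-8).

(5a-8)(a+9)(a-4)(a-8)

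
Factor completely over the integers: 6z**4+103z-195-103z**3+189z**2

(6z-13)(z+1)(z-1)(z-15)

Among the possible rational roots, z = -1 is a root, so (z+1) divides it; the quotient is 6z**3-109z**2+298z-195.
Continuing, z = 15 is a root, so (z-15) is a factor; dividing leaves 6z**2-19z+13.
The remaining quadratic factors as (z-1)(6z-13).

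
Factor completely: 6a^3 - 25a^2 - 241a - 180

Among the possible rational roots, a = -5/6 is a root, giving the factor (6a + 5) and quotient a^2 - 5a - 36.
The remaining quadratic factors as (a + 4)(a - 9).

(6a + 5)(a + 4)(a - 9)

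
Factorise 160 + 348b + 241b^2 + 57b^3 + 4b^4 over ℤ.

Among the possible rational roots, b = −5/4 is a root, so (4b + 5) divides it; the quotient is b^3 + 13b^2 + 44b + 32.
Next, b = −4 is a root, so (b + 4) is a factor; dividing leaves b^2 + 9b + 8.
The remaining quadratic factors as (b + 1)(b + 8).

(4b + 5)(b + 1)(b + 4)(b + 8)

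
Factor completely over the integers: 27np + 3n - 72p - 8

(3n - 8)(9p + 1)

Group as (27np + 3n) + (-72p - 8) = 3n(9p + 1) - 8(9p + 1).
Both groups share the factor (9p + 1).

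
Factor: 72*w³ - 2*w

2*w*(6*w + 1)*(6*w - 1)

Factor out 2*w, leaving 36*w² - 1, which is a difference of two squares.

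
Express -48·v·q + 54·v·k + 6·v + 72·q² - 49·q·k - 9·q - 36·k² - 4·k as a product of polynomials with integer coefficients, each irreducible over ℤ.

-(6·v - 9·q - 4·k)·(8·q - 9·k - 1)

Group: -8·q·(6·v - 9·q - 4·k) + (9·k + 1)·(6·v - 9·q - 4·k); both groups contain (6·v - 9·q - 4·k).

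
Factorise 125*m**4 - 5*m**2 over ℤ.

5*m**2*(5*m + 1)*(5*m - 1)

Pull out the common factor 5*m**2; 25*m**2 - 1 is a difference of squares.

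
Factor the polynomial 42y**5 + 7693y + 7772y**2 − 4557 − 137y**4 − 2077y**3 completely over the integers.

Among the possible rational roots, y = −7/6 is a root, giving the factor (6y + 7) and quotient 7y**4 − 31y**3 − 310y**2 + 1657y − 651.
Then y = 3/7 is a root, so (7y − 3) is a factor; dividing leaves y**3 − 4y**2 − 46y + 217.
Next, y = −7 is a root, giving the factor (y + 7) and quotient y**2 − 11y + 31.
The quadratic y**2 − 11y + 31 has discriminant −3 < 0 and is irreducible over ℤ.

(6y + 7)(7y − 3)(y + 7)(y**2 − 11y + 31)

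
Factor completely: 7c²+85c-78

Need a pair with product 7·(-78) = -546 and sum 85: that's -6 and 91.
Split the middle term: 7c²-6c + 91c-78 = c(7c-6) + 13(7c-6).

(7c-6)(c+13)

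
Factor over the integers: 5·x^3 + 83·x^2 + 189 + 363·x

(5·x + 3)·(x + 7)·(x + 9)

Trying the rational-root candidates, x = -3/5 is a root, giving the factor (5·x + 3) and quotient x^2 + 16·x + 63.
The remaining quadratic factors as (x + 7)(x + 9).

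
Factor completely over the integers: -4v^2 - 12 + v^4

(v^2 + 2)(v^2 - 6)

Substitute u = v^2 to get a quadratic in u, then factor.
v^2 - 6 is irreducible over ℤ (6 is not a perfect square).
v^2 + 2 is irreducible over ℤ (always positive, so no real roots).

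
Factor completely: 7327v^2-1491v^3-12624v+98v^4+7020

By the rational root theorem, v = 9/7 is a root, giving the factor (7v-9) and quotient 14v^3-195v^2+796v-780.
Next, v = 10/7 is a root, giving the factor (7v-10) and quotient 2v^2-25v+78.
The remaining quadratic factors as (2v-13)(v-6).

(2v-13)(7v-10)(7v-9)(v-6)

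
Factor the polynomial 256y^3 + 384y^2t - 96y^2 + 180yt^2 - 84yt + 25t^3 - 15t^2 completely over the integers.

Group: 4y(64y^2 + 80yt - 24y + 25t^2 - 15t) + t(64y^2 + 80yt - 24y + 25t^2 - 15t); both groups contain (64y^2 + 80yt - 24y + 25t^2 - 15t), so (4y + t) is a factor with cofactor 64y^2 + 80yt - 24y + 25t^2 - 15t.
The cofactor groups again: 64y^2 + 80yt - 24y + 25t^2 - 15t = 8y(8y + 5t - 3) + 5t(8y + 5t - 3); both groups contain (8y + 5t - 3), giving (8y + 5t)(8y + 5t - 3).

(8y + 5t)(8y + 5t - 3)(4y + t)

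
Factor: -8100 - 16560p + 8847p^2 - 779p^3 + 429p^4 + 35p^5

Testing divisors of the constant over divisors of the leading coefficient, p = 15/7 is a root, so (7p - 15) divides it; the quotient is 5p^4 + 72p^3 + 43p^2 + 1356p + 540.
Next, p = -15 is a root, so (p + 15) divides it; the quotient is 5p^3 - 3p^2 + 88p + 36.
Then p = -2/5 is a root, so (5p + 2) is a factor; dividing leaves p^2 - p + 18.
The quadratic p^2 - p + 18 has discriminant -71 < 0 and is irreducible over ℤ.

(5p + 2)(7p - 15)(p + 15)(p^2 - p + 18)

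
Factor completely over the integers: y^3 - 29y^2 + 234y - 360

Among the possible rational roots, y = 2 is a root, so (y - 2) divides it; the quotient is y^2 - 27y + 180.
The remaining quadratic factors as (y - 15)(y - 12).

(y - 12)(y - 15)(y - 2)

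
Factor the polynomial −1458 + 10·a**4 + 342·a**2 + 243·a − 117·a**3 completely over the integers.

(2·a − 9)·(5·a + 9)·(a − 3)·(a − 6)

Among the possible rational roots, a = 9/2 is a root, giving the factor (2·a − 9) and quotient 5·a**3 − 36·a**2 + 9·a + 162.
Next, a = 6 is a root, so (a − 6) is a factor; dividing leaves 5·a**2 − 6·a − 27.
The remaining quadratic factors as (a − 3)(5·a + 9).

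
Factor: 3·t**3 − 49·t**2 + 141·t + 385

(3·t + 5)·(t − 11)·(t − 7)

Testing divisors of the constant over divisors of the leading coefficient, t = −5/3 is a root, giving the factor (3·t + 5) and quotient t**2 − 18·t + 77.
The remaining quadratic factors as (t − 7)(t − 11).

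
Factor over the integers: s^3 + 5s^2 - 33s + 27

By the rational root theorem, s = -9 is a root, so (s + 9) divides it; the quotient is s^2 - 4s + 3.
The remaining quadratic factors as (s - 1)(s - 3).

(s + 9)(s - 1)(s - 3)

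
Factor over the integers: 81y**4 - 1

(3y)⁴ − (1)⁴ = ((3y)² − (1)²)((3y)² + (1)²); the first factor splits again, the second (9y**2 + 1) is irreducible.

(3y + 1)(3y - 1)(9y**2 + 1)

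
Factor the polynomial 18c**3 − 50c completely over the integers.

Pull out the common factor 2c; 9c**2 − 25 is a difference of squares.

2c(3c + 5)(3c − 5)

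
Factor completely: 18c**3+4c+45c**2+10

(2c+5)(9c**2+2)

Group as (18c**3+4c) + (45c**2+10) = 2c(9c**2+2) + 5(9c**2+2).
Both groups share the factor (9c**2+2).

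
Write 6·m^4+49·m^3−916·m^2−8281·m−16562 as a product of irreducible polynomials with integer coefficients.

Among the possible rational roots, m = −7/2 is a root, so (2·m+7) divides it; the quotient is 3·m^3+14·m^2−507·m−2366.
Then m = −14/3 is a root, so (3·m+14) divides it; the quotient is m^2−169.
The remaining quadratic factors as (m−13)(m+13).

(2·m+7)·(3·m+14)·(m+13)·(m−13)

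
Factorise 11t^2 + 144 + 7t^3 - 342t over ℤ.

Among the possible rational roots, t = -8 is a root, so (t + 8) divides it; the quotient is 7t^2 - 45t + 18.
The remaining quadratic factors as (7t - 3)(t - 6).

(7t - 3)(t + 8)(t - 6)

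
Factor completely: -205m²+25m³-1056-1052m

(5m+11)(5m+8)(m-12)

By the rational root theorem, m = 12 is a root, giving the factor (m-12) and quotient 25m²+95m+88.
The remaining quadratic factors as (5m+8)(5m+11).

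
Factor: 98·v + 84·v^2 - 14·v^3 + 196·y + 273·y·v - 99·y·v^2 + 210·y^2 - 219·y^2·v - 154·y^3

Group: 11·y·(-14·y^2 - 11·y·v + 28·y - 2·v^2 + 14·v) + (7·v + 7)·(-14·y^2 - 11·y·v + 28·y - 2·v^2 + 14·v); both groups contain (-14·y^2 - 11·y·v + 28·y - 2·v^2 + 14·v), so (11·y + 7·v + 7) is a factor with cofactor -14·y^2 - 11·y·v + 28·y - 2·v^2 + 14·v.
The cofactor groups again: -14·y^2 - 11·y·v + 28·y - 2·v^2 + 14·v = -2·y·(7·y + 2·v - 14) - v·(7·y + 2·v - 14); both groups contain (7·y + 2·v - 14), giving -(2·y + v)·(7·y + 2·v - 14).

-(7·y + 2·v - 14)·(11·y + 7·v + 7)·(2·y + v)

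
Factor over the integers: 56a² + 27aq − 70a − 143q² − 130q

Group: 7a(8a − 11q − 10) + 13q(8a − 11q − 10); both groups contain (8a − 11q − 10).

(7a + 13q)(8a − 11q − 10)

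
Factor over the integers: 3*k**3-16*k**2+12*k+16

(3*k+2)*(k-2)*(k-4)

Testing divisors of the constant over divisors of the leading coefficient, k = -2/3 is a root, so (3*k+2) divides it; the quotient is k**2-6*k+8.
The remaining quadratic factors as (k-2)(k-4).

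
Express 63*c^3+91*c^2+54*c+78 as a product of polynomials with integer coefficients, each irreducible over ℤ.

(9*c+13)*(7*c^2+6)

Group as (63*c^3+54*c) + (91*c^2+78) = 9*c*(7*c^2+6) + 13*(7*c^2+6).
Both groups share the factor (7*c^2+6).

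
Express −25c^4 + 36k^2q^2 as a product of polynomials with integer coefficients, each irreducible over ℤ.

Recognize a difference of squares with the parts 6kq and 5c^2.

−(5c^2 + 6kq)(5c^2 − 6kq)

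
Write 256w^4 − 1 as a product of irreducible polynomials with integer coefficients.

(4w + 1)(4w − 1)(16w^2 + 1)

(4w)⁴ − (1)⁴ = ((4w)² − (1)²)((4w)² + (1)²); the first factor splits again, the second (16w^2 + 1) is irreducible.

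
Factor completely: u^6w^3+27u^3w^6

u^3w^3(u+3w)(u^2-3uw+9w^2)

Every term has a factor of u^3w^3; factoring it out leaves u^3+27w^3.
Recognize a sum of cubes with the parts u and 3w.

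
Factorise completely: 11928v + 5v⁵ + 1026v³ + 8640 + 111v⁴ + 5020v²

Among the possible rational roots, v = -6/5 is a root, so (5v + 6) divides it; the quotient is v⁴ + 21v³ + 180v² + 788v + 1440.
Next, v = -8 is a root, so (v + 8) divides it; the quotient is v³ + 13v² + 76v + 180.
Next, v = -5 is a root, so (v + 5) is a factor; dividing leaves v² + 8v + 36.
The quadratic v² + 8v + 36 has discriminant -80 < 0 and is irreducible over ℤ.

(5v + 6)(v + 5)(v + 8)(v² + 8v + 36)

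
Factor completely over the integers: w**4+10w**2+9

(w**2+1)(w**2+9)

Substitute u = w**2 to get a quadratic in u, then factor.
w**2+1 is irreducible over ℤ (sum of squares).
w**2+9 is irreducible over ℤ (sum of squares).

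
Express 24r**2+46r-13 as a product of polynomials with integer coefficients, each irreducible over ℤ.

Need a pair with product 24·(-13) = -312 and sum 46: that's 52 and -6.
Split the middle term: 24r**2+52r - 6r-13 = 4r(6r+13) - (6r+13).

(4r-1)(6r+13)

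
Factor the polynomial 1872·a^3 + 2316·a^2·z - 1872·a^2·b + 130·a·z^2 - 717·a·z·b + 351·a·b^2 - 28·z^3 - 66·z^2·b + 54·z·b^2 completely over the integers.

Group: 13·a·(144·a^2 + 156·a·z - 144·a·b - 14·z^2 - 33·z·b + 27·b^2) + 2·z·(144·a^2 + 156·a·z - 144·a·b - 14·z^2 - 33·z·b + 27·b^2); both groups contain (144·a^2 + 156·a·z - 144·a·b - 14·z^2 - 33·z·b + 27·b^2), so (13·a + 2·z) is a factor with cofactor 144·a^2 + 156·a·z - 144·a·b - 14·z^2 - 33·z·b + 27·b^2.
The cofactor groups again: 144·a^2 + 156·a·z - 144·a·b - 14·z^2 - 33·z·b + 27·b^2 = 12·a·(12·a - z - 3·b) + (14·z - 9·b)·(12·a - z - 3·b); both groups contain (12·a - z - 3·b), giving (12·a + 14·z - 9·b)·(12·a - z - 3·b).

(12·a - z - 3·b)·(12·a + 14·z - 9·b)·(13·a + 2·z)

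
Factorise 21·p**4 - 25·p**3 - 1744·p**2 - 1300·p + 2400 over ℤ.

Trying the rational-root candidates, p = 10 is a root, so (p - 10) divides it; the quotient is 21·p**3 + 185·p**2 + 106·p - 240.
Continuing, p = 6/7 is a root, so (7·p - 6) is a factor; dividing leaves 3·p**2 + 29·p + 40.
The remaining quadratic factors as (3·p + 5)(p + 8).

(3·p + 5)·(7·p - 6)·(p + 8)·(p - 10)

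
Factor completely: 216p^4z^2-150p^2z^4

Every term has a factor of 6p^2z^2. Then 36p^2-25z^2 = (6p)² − (5z)².

6p^2z^2(6p+5z)(6p-5z)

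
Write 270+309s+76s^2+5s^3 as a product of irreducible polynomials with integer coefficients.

Testing divisors of the constant over divisors of the leading coefficient, s = -5 is a root, giving the factor (s+5) and quotient 5s^2+51s+54.
The remaining quadratic factors as (5s+6)(s+9).

(5s+6)(s+5)(s+9)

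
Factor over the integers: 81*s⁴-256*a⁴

(3*s)⁴ − (4*a)⁴ = ((3*s)² − (4*a)²)((3*s)² + (4*a)²); the first factor splits again, the second (9*s²+16*a²) is irreducible.

(3*s-4*a)*(3*s+4*a)*(9*s²+16*a²)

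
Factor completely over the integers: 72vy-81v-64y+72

Group as (72vy-81v) + (-64y+72) = 9v(8y-9) - 8(8y-9).
Both groups share the factor (8y-9).

(8y-9)(9v-8)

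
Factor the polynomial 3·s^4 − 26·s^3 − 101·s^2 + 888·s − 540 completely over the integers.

(3·s − 2)·(s + 6)·(s − 5)·(s − 9)

Among the possible rational roots, s = 9 is a root, so (s − 9) divides it; the quotient is 3·s^3 + s^2 − 92·s + 60.
Then s = 5 is a root, giving the factor (s − 5) and quotient 3·s^2 + 16·s − 12.
The remaining quadratic factors as (s + 6)(3·s − 2).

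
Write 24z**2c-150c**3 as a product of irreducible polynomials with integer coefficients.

Pull out the common factor 6c; 4z**2-25c**2 is a difference of squares.

6c(2z-5c)(2z+5c)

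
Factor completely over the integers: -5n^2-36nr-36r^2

-(5n+6r)(n+6r)

Group: -5n(n+6r) - 6r(n+6r); both groups contain (n+6r).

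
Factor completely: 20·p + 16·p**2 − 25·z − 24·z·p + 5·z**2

(5·z − 4·p)·(z − 4·p − 5)

Group: 5·z·(z − 4·p − 5) − 4·p·(z − 4·p − 5); both groups contain (z − 4·p − 5).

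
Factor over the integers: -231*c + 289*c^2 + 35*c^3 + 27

(5*c - 3)*(7*c - 1)*(c + 9)

Among the possible rational roots, c = 3/5 is a root, so (5*c - 3) is a factor; dividing leaves 7*c^2 + 62*c - 9.
The remaining quadratic factors as (c + 9)(7*c - 1).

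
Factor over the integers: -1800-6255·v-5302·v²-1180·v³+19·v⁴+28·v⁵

(4·v+5)·(7·v+3)·(v-8)·(v²+7·v+15)

Trying the rational-root candidates, v = -3/7 is a root, giving the factor (7·v+3) and quotient 4·v⁴+v³-169·v²-685·v-600.
Continuing, v = 8 is a root, giving the factor (v-8) and quotient 4·v³+33·v²+95·v+75.
Continuing, v = -5/4 is a root, giving the factor (4·v+5) and quotient v²+7·v+15.
The quadratic v²+7·v+15 has discriminant -11 < 0 and is irreducible over ℤ.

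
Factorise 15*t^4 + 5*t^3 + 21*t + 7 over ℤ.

(3*t + 1)*(5*t^3 + 7)

Group as (15*t^4 + 21*t) + (5*t^3 + 7) = 3*t*(5*t^3 + 7) + (5*t^3 + 7).
Both groups share the factor (5*t^3 + 7).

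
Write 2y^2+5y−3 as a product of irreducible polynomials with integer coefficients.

(2y−1)(y+3)

Need a pair with product 2·(−3) = −6 and sum 5: that's 6 and −1.
Split the middle term: 2y^2+6y − y−3 = 2y(y+3) − (y+3).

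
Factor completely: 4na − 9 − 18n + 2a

(2a − 9)(2n + 1)

Group as (4na − 18n) + (2a − 9) = 2n(2a − 9) + (2a − 9).
Both groups share the factor (2a − 9).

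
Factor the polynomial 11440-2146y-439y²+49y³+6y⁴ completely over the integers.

(2y-11)(3y-13)(y+10)(y+8)

By the rational root theorem, y = -8 is a root, so (y+8) is a factor; dividing leaves 6y³+y²-447y+1430.
Continuing, y = 13/3 is a root, so (3y-13) divides it; the quotient is 2y²+9y-110.
The remaining quadratic factors as (2y-11)(y+10).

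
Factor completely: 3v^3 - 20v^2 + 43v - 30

(3v - 5)(v - 2)(v - 3)

Trying the rational-root candidates, v = 3 is a root, so (v - 3) is a factor; dividing leaves 3v^2 - 11v + 10.
The remaining quadratic factors as (3v - 5)(v - 2).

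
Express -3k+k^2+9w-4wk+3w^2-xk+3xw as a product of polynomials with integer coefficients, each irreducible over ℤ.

(3w-k)(x+w-k+3)

Group: 3w(x+w-k+3) - k(x+w-k+3); both groups contain (x+w-k+3).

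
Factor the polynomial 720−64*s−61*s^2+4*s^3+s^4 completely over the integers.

By the rational root theorem, s = −4 is a root, so (s+4) is a factor; dividing leaves s^3−61*s+180.
Next, s = 4 is a root, so (s−4) is a factor; dividing leaves s^2+4*s−45.
The remaining quadratic factors as (s+9)(s−5).

(s+4)*(s+9)*(s−4)*(s−5)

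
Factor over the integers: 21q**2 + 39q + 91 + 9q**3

(3q + 7)(3q**2 + 13)

Group as (9q**3 + 39q) + (21q**2 + 91) = 3q(3q**2 + 13) + 7(3q**2 + 13).
Both groups share the factor (3q**2 + 13).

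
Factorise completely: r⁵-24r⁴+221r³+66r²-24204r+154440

(r+9)(r-10)(r-11)(r²-12r+156)

Trying the rational-root candidates, r = 11 is a root, so (r-11) divides it; the quotient is r⁴-13r³+78r²+924r-14040.
Continuing, r = -9 is a root, so (r+9) is a factor; dividing leaves r³-22r²+276r-1560.
Then r = 10 is a root, so (r-10) divides it; the quotient is r²-12r+156.
The quadratic r²-12r+156 has discriminant -480 < 0 and is irreducible over ℤ.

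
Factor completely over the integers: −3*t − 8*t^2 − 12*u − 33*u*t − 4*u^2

Group: −4*u*(u + 8*t + 3) − t*(u + 8*t + 3); both groups contain (u + 8*t + 3).

−(u + 8*t + 3)*(4*u + t)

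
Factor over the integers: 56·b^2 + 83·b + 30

Need a pair with product 56·30 = 1680 and sum 83: that's 48 and 35.
Split the middle term: 56·b^2 + 48·b + 35·b + 30 = 8·b·(7·b + 6) + 5·(7·b + 6).

(7·b + 6)·(8·b + 5)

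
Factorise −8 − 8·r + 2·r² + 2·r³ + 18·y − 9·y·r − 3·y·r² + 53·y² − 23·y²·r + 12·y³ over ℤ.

(y − 2·r + 4)·(4·y − r − 1)·(3·y + r + 2)

Group: 3·y·(4·y² − 9·y·r + 15·y + 2·r² − 2·r − 4) + (r + 2)·(4·y² − 9·y·r + 15·y + 2·r² − 2·r − 4); both groups contain (4·y² − 9·y·r + 15·y + 2·r² − 2·r − 4), so (3·y + r + 2) is a factor with cofactor 4·y² − 9·y·r + 15·y + 2·r² − 2·r − 4.
The cofactor groups again: 4·y² − 9·y·r + 15·y + 2·r² − 2·r − 4 = y·(4·y − r − 1) + (−2·r + 4)·(4·y − r − 1); both groups contain (4·y − r − 1), giving (y − 2·r + 4)·(4·y − r − 1).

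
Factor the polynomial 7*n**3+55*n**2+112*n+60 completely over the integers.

(7*n+6)*(n+2)*(n+5)

By the rational root theorem, n = -6/7 is a root, so (7*n+6) is a factor; dividing leaves n**2+7*n+10.
The remaining quadratic factors as (n+2)(n+5).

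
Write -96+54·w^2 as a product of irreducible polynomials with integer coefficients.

Factor out 6, leaving 9·w^2-16, which is a difference of two squares.

6·(3·w+4)·(3·w-4)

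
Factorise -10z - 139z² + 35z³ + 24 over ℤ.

Among the possible rational roots, z = 2/5 is a root, so (5z - 2) is a factor; dividing leaves 7z² - 25z - 12.
The remaining quadratic factors as (z - 4)(7z + 3).

(5z - 2)(7z + 3)(z - 4)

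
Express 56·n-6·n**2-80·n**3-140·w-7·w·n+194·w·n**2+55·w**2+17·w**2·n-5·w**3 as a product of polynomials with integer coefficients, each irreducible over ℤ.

Group: 5·w·(-w**2+3·w·n+11·w+40·n**2+3·n-28) - 2·n·(-w**2+3·w·n+11·w+40·n**2+3·n-28); both groups contain (-w**2+3·w·n+11·w+40·n**2+3·n-28), so (5·w-2·n) is a factor with cofactor -w**2+3·w·n+11·w+40·n**2+3·n-28.
The cofactor groups again: -w**2+3·w·n+11·w+40·n**2+3·n-28 = -w·(w-8·n-7) + (-5·n+4)·(w-8·n-7); both groups contain (w-8·n-7), giving -(w+5·n-4)·(w-8·n-7).

-(5·w-2·n)·(w-8·n-7)·(w+5·n-4)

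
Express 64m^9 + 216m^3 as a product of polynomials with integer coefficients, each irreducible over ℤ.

8m^3(2m^2 + 3)(4m^4 - 6m^2 + 9)

Every term has a factor of 8m^3; factoring it out leaves 8m^6 + 27.
Recognize a sum of cubes with the parts 3 and 2m^2.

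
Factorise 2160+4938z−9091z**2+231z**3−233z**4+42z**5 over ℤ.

Trying the rational-root candidates, z = 8 is a root, so (z−8) is a factor; dividing leaves 42z**4+103z**3+1055z**2−651z−270.
Continuing, z = 5/6 is a root, giving the factor (6z−5) and quotient 7z**3+23z**2+195z+54.
Next, z = −2/7 is a root, so (7z+2) is a factor; dividing leaves z**2+3z+27.
The quadratic z**2+3z+27 has discriminant −99 < 0 and is irreducible over ℤ.

(6z−5)(7z+2)(z−8)(z**2+3z+27)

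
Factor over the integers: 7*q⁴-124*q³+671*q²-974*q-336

Among the possible rational roots, q = 3 is a root, so (q-3) is a factor; dividing leaves 7*q³-103*q²+362*q+112.
Next, q = 7 is a root, so (q-7) divides it; the quotient is 7*q²-54*q-16.
The remaining quadratic factors as (7*q+2)(q-8).

(7*q+2)*(q-3)*(q-7)*(q-8)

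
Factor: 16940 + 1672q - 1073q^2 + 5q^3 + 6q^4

(2q - 11)(3q + 10)(q + 14)(q - 11)

Trying the rational-root candidates, q = 11/2 is a root, so (2q - 11) divides it; the quotient is 3q^3 + 19q^2 - 432q - 1540.
Then q = -14 is a root, so (q + 14) divides it; the quotient is 3q^2 - 23q - 110.
The remaining quadratic factors as (3q + 10)(q - 11).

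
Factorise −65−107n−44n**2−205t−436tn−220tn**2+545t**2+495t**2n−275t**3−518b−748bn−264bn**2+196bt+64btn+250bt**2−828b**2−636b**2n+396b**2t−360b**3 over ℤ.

−(10b−11t+11n+13)(6b−5t+4n+5)(6b+5t+1)

Group: 10b(−36b**2−24bn−36b+25t**2−20tn−20t−4n−5) + (−11t+11n+13)(−36b**2−24bn−36b+25t**2−20tn−20t−4n−5); both groups contain (−36b**2−24bn−36b+25t**2−20tn−20t−4n−5), so (10b−11t+11n+13) is a factor with cofactor −36b**2−24bn−36b+25t**2−20tn−20t−4n−5.
The cofactor groups again: −36b**2−24bn−36b+25t**2−20tn−20t−4n−5 = −6b(6b+5t+1) + (5t−4n−5)(6b+5t+1); both groups contain (6b+5t+1), giving −(6b−5t+4n+5)(6b+5t+1).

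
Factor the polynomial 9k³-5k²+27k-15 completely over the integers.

Group as (9k³+27k) + (-5k²-15) = 9k(k²+3) - 5(k²+3).
Both groups share the factor (k²+3).

(9k-5)(k²+3)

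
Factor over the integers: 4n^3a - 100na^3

Every term has a factor of 4na. Then n^2 - 25a^2 = (n)² − (5a)².

4an(n - 5a)(n + 5a)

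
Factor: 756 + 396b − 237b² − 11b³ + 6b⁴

Trying the rational-root candidates, b = 6 is a root, so (b − 6) divides it; the quotient is 6b³ + 25b² − 87b − 126.
Then b = 3 is a root, so (b − 3) is a factor; dividing leaves 6b² + 43b + 42.
The remaining quadratic factors as (6b + 7)(b + 6).

(6b + 7)(b + 6)(b − 3)(b − 6)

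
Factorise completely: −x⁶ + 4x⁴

Factor out x⁴ first: what remains is −x² + 4.
Recognize a difference of squares with the parts 2 and x.

−x⁴(x + 2)(x − 2)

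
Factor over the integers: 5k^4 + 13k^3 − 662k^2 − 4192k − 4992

Testing divisors of the constant over divisors of the leading coefficient, k = −8/5 is a root, so (5k + 8) divides it; the quotient is k^3 + k^2 − 134k − 624.
Next, k = 13 is a root, so (k − 13) divides it; the quotient is k^2 + 14k + 48.
The remaining quadratic factors as (k + 6)(k + 8).

(5k + 8)(k + 6)(k + 8)(k − 13)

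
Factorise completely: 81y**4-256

(3y)⁴ − (4)⁴ = ((3y)² − (4)²)((3y)² + (4)²); the first factor splits again, the second (9y**2+16) is irreducible.

(3y+4)(3y-4)(9y**2+16)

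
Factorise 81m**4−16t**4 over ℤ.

(3m+2t)(3m−2t)(9m**2+4t**2)

Write as (9m**2)² − (4t**2)², then factor 9m**2−4t**2 once more.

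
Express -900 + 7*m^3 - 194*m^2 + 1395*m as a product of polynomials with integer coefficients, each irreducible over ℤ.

Among the possible rational roots, m = 12 is a root, so (m - 12) is a factor; dividing leaves 7*m^2 - 110*m + 75.
The remaining quadratic factors as (m - 15)(7*m - 5).

(7*m - 5)*(m - 12)*(m - 15)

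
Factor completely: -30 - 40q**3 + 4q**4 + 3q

(q - 10)(4q**3 + 3)

Group as (4q**4 + 3q) + (-40q**3 - 30) = q(4q**3 + 3) - 10(4q**3 + 3).
Both groups share the factor (4q**3 + 3).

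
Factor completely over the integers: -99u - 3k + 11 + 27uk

Group as (27uk - 99u) + (-3k + 11) = 9u(3k - 11) - (3k - 11).
Both groups share the factor (3k - 11).

(3k - 11)(9u - 1)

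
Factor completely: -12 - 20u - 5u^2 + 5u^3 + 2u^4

Testing divisors of the constant over divisors of the leading coefficient, u = -2 is a root, so (u + 2) is a factor; dividing leaves 2u^3 + u^2 - 7u - 6.
Continuing, u = 2 is a root, so (u - 2) divides it; the quotient is 2u^2 + 5u + 3.
The remaining quadratic factors as (u + 1)(2u + 3).

(2u + 3)(u + 1)(u + 2)(u - 2)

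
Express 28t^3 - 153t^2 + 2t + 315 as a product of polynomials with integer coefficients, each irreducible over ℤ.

(4t - 7)(7t + 9)(t - 5)

By the rational root theorem, t = -9/7 is a root, so (7t + 9) is a factor; dividing leaves 4t^2 - 27t + 35.
The remaining quadratic factors as (4t - 7)(t - 5).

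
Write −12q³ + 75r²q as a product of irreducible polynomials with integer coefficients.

3q(5r − 2q)(5r + 2q)

Pull out the common factor 3q; 25r² − 4q² is a difference of squares.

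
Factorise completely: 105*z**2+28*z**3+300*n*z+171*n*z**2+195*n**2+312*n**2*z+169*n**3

Group: 13*n*(13*n**2+20*n*z+7*z**2) + (4*z+15)*(13*n**2+20*n*z+7*z**2); both groups contain (13*n**2+20*n*z+7*z**2), so (13*n+4*z+15) is a factor with cofactor 13*n**2+20*n*z+7*z**2.
The cofactor groups again: 13*n**2+20*n*z+7*z**2 = 13*n*(n+z) + 7*z*(n+z); both groups contain (n+z), giving (13*n+7*z)*(n+z).

(13*n+4*z+15)*(13*n+7*z)*(n+z)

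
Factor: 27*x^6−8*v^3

Recognize a difference of cubes with the parts 3*x^2 and 2*v.

(3*x^2−2*v)*(9*x^4+6*x^2*v+4*v^2)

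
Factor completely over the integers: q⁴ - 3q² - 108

(q² + 9)(q² - 12)

Substitute u = q² to get a quadratic in u, then factor.
q² - 12 is irreducible over ℤ (12 is not a perfect square).
q² + 9 is irreducible over ℤ (sum of squares).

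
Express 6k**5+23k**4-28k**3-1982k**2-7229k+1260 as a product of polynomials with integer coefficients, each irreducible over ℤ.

(6k-1)(k+4)(k-7)(k**2+7k+45)

Among the possible rational roots, k = 1/6 is a root, so (6k-1) divides it; the quotient is k**4+4k**3-4k**2-331k-1260.
Continuing, k = -4 is a root, so (k+4) is a factor; dividing leaves k**3-4k-315.
Next, k = 7 is a root, giving the factor (k-7) and quotient k**2+7k+45.
The quadratic k**2+7k+45 has discriminant -131 < 0 and is irreducible over ℤ.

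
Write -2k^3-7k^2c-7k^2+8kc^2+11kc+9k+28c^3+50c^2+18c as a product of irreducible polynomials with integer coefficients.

Group: k(-2k^2-11kc-9k-14c^2-18c) + (-2c-1)(-2k^2-11kc-9k-14c^2-18c); both groups contain (-2k^2-11kc-9k-14c^2-18c), so (k-2c-1) is a factor with cofactor -2k^2-11kc-9k-14c^2-18c.
The cofactor groups again: -2k^2-11kc-9k-14c^2-18c = -2k(k+2c) + (-7c-9)(k+2c); both groups contain (k+2c), giving -(2k+7c+9)(k+2c).

-(k-2c-1)(k+2c)(2k+7c+9)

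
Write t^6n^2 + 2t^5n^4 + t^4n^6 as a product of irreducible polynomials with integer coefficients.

n^2t^4(t + n^2)^2

Factor out t^4n^2 first: what remains is t^2 + 2tn^2 + n^4.
Recognize a perfect-square trinomial with the parts t and n^2.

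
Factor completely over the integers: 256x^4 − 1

Difference of squares twice: with A = 4x and B = 1, A⁴ − B⁴ = (A² − B²)(A² + B²), and A² − B² factors again.

(4x + 1)(4x − 1)(16x^2 + 1)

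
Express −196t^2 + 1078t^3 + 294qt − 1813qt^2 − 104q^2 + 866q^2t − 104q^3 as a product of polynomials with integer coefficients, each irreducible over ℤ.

Group: 13q(−8q^2 + 58qt − 8q − 77t^2 + 14t) − 14t(−8q^2 + 58qt − 8q − 77t^2 + 14t); both groups contain (−8q^2 + 58qt − 8q − 77t^2 + 14t), so (13q − 14t) is a factor with cofactor −8q^2 + 58qt − 8q − 77t^2 + 14t.
The cofactor groups again: −8q^2 + 58qt − 8q − 77t^2 + 14t = −4q(2q − 11t + 2) + 7t(2q − 11t + 2); both groups contain (2q − 11t + 2), giving −(4q − 7t)(2q − 11t + 2).

−(13q − 14t)(2q − 11t + 2)(4q − 7t)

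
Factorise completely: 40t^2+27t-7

Need a pair with product 40·(-7) = -280 and sum 27: that's -8 and 35.
Split the middle term: 40t^2-8t + 35t-7 = 8t(5t-1) + 7(5t-1).

(5t-1)(8t+7)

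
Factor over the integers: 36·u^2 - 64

4·(3·u + 4)·(3·u - 4)

Factor out 4, leaving 9·u^2 - 16, which is a difference of two squares.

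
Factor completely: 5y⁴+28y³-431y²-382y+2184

Testing divisors of the constant over divisors of the leading coefficient, y = -13/5 is a root, so (5y+13) is a factor; dividing leaves y³+3y²-94y+168.
Next, y = 7 is a root, giving the factor (y-7) and quotient y²+10y-24.
The remaining quadratic factors as (y-2)(y+12).

(5y+13)(y+12)(y-2)(y-7)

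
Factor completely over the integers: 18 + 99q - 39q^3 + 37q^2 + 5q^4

Testing divisors of the constant over divisors of the leading coefficient, q = -1 is a root, so (q + 1) divides it; the quotient is 5q^3 - 44q^2 + 81q + 18.
Continuing, q = 6 is a root, so (q - 6) divides it; the quotient is 5q^2 - 14q - 3.
The remaining quadratic factors as (5q + 1)(q - 3).

(5q + 1)(q + 1)(q - 3)(q - 6)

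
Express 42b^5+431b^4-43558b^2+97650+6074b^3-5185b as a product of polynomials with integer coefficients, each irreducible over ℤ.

Testing divisors of the constant over divisors of the leading coefficient, b = 9/2 is a root, giving the factor (2b-9) and quotient 21b^4+310b^3+4432b^2-1835b-10850.
Next, b = 5/3 is a root, so (3b-5) is a factor; dividing leaves 7b^3+115b^2+1669b+2170.
Next, b = -10/7 is a root, so (7b+10) is a factor; dividing leaves b^2+15b+217.
The quadratic b^2+15b+217 has discriminant -643 < 0 and is irreducible over ℤ.

(2b-9)(3b-5)(7b+10)(b^2+15b+217)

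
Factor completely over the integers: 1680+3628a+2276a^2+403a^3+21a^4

Testing divisors of the constant over divisors of the leading coefficient, a = -10 is a root, so (a+10) divides it; the quotient is 21a^3+193a^2+346a+168.
Then a = -4/3 is a root, so (3a+4) is a factor; dividing leaves 7a^2+55a+42.
The remaining quadratic factors as (a+7)(7a+6).

(3a+4)(7a+6)(a+10)(a+7)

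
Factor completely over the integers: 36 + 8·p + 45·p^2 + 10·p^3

Group as (10·p^3 + 8·p) + (45·p^2 + 36) = 2·p·(5·p^2 + 4) + 9·(5·p^2 + 4).
Both groups share the factor (5·p^2 + 4).

(2·p + 9)·(5·p^2 + 4)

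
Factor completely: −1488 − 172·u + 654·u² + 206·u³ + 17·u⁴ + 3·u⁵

(3·u − 4)·(u + 2)·(u + 3)·(u² + 2·u + 62)

By the rational root theorem, u = −2 is a root, so (u + 2) divides it; the quotient is 3·u⁴ + 11·u³ + 184·u² + 286·u − 744.
Continuing, u = 4/3 is a root, so (3·u − 4) divides it; the quotient is u³ + 5·u² + 68·u + 186.
Then u = −3 is a root, so (u + 3) is a factor; dividing leaves u² + 2·u + 62.
The quadratic u² + 2·u + 62 has discriminant −244 < 0 and is irreducible over ℤ.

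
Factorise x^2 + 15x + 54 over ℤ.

Two integers with product 54 and sum 15 are 9 and 6.

(x + 6)(x + 9)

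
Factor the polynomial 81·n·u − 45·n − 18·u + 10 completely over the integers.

Group as (81·n·u − 45·n) + (−18·u + 10) = 9·n·(9·u − 5) − 2·(9·u − 5).
Both groups share the factor (9·u − 5).

(9·n − 2)·(9·u − 5)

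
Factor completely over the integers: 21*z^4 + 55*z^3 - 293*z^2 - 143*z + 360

By the rational root theorem, z = 8/3 is a root, giving the factor (3*z - 8) and quotient 7*z^3 + 37*z^2 + z - 45.
Then z = -5 is a root, so (z + 5) divides it; the quotient is 7*z^2 + 2*z - 9.
The remaining quadratic factors as (z - 1)(7*z + 9).

(3*z - 8)*(7*z + 9)*(z + 5)*(z - 1)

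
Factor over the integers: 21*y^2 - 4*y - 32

Need a pair with product 21·(-32) = -672 and sum -4: that's -28 and 24.
Split the middle term: 21*y^2 - 28*y + 24*y - 32 = 7*y*(3*y - 4) + 8*(3*y - 4).

(3*y - 4)*(7*y + 8)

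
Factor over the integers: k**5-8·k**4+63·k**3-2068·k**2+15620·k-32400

By the rational root theorem, k = 10 is a root, giving the factor (k-10) and quotient k**4+2·k**3+83·k**2-1238·k+3240.
Next, k = 4 is a root, so (k-4) is a factor; dividing leaves k**3+6·k**2+107·k-810.
Then k = 5 is a root, so (k-5) divides it; the quotient is k**2+11·k+162.
The quadratic k**2+11·k+162 has discriminant -527 < 0 and is irreducible over ℤ.

(k-10)·(k-4)·(k-5)·(k**2+11·k+162)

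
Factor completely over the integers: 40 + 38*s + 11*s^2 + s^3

Among the possible rational roots, s = -5 is a root, so (s + 5) is a factor; dividing leaves s^2 + 6*s + 8.
The remaining quadratic factors as (s + 2)(s + 4).

(s + 2)*(s + 4)*(s + 5)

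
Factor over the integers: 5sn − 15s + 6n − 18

(5s + 6)(n − 3)

Group as (5sn − 15s) + (6n − 18) = 5s(n − 3) + 6(n − 3).
Both groups share the factor (n − 3).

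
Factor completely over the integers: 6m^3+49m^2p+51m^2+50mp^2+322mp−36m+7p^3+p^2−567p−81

Group: 6m(m^2+8mp+10m+7p^2+64p+9) + (p−9)(m^2+8mp+10m+7p^2+64p+9); both groups contain (m^2+8mp+10m+7p^2+64p+9), so (6m+p−9) is a factor with cofactor m^2+8mp+10m+7p^2+64p+9.
The cofactor groups again: m^2+8mp+10m+7p^2+64p+9 = m(m+p+9) + (7p+1)(m+p+9); both groups contain (m+p+9), giving (m+7p+1)(m+p+9).

(6m+p−9)(m+7p+1)(m+p+9)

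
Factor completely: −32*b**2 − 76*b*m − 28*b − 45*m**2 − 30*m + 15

Group: −8*b*(4*b + 5*m + 5) + (−9*m + 3)*(4*b + 5*m + 5); both groups contain (4*b + 5*m + 5).

−(4*b + 5*m + 5)*(8*b + 9*m − 3)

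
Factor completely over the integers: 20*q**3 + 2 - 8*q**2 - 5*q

(2*q + 1)*(2*q - 1)*(5*q - 2)

Group as (20*q**3 - 5*q) + (-8*q**2 + 2) = 5*q*(4*q**2 - 1) - 2*(4*q**2 - 1).
Both groups share the factor (4*q**2 - 1).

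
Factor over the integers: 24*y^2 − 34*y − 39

Need a pair with product 24·(−39) = −936 and sum −34: that's 18 and −52.
Split the middle term: 24*y^2 + 18*y − 52*y − 39 = 6*y*(4*y + 3) − 13*(4*y + 3).

(4*y + 3)*(6*y − 13)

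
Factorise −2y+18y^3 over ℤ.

Factor out 2y, leaving 9y^2−1, which is a difference of two squares.

2y(3y+1)(3y−1)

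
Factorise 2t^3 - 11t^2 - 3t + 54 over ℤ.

By the rational root theorem, t = -2 is a root, so (t + 2) is a factor; dividing leaves 2t^2 - 15t + 27.
The remaining quadratic factors as (t - 3)(2t - 9).

(2t - 9)(t + 2)(t - 3)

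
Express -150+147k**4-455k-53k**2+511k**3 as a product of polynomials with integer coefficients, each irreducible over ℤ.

(3k+10)(7k+3)(7k+5)(k-1)

Testing divisors of the constant over divisors of the leading coefficient, k = -5/7 is a root, giving the factor (7k+5) and quotient 21k**3+58k**2-49k-30.
Continuing, k = 1 is a root, so (k-1) divides it; the quotient is 21k**2+79k+30.
The remaining quadratic factors as (7k+3)(3k+10).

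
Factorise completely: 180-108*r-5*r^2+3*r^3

Testing divisors of the constant over divisors of the leading coefficient, r = 6 is a root, so (r-6) is a factor; dividing leaves 3*r^2+13*r-30.
The remaining quadratic factors as (3*r-5)(r+6).

(3*r-5)*(r+6)*(r-6)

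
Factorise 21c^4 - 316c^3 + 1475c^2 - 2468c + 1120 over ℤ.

(3c - 7)(7c - 5)(c - 4)(c - 8)

Among the possible rational roots, c = 8 is a root, so (c - 8) divides it; the quotient is 21c^3 - 148c^2 + 291c - 140.
Next, c = 7/3 is a root, so (3c - 7) divides it; the quotient is 7c^2 - 33c + 20.
The remaining quadratic factors as (c - 4)(7c - 5).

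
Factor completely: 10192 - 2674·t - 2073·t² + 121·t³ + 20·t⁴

Testing divisors of the constant over divisors of the leading coefficient, t = -13 is a root, so (t + 13) is a factor; dividing leaves 20·t³ - 139·t² - 266·t + 784.
Then t = 8 is a root, so (t - 8) is a factor; dividing leaves 20·t² + 21·t - 98.
The remaining quadratic factors as (5·t + 14)(4·t - 7).

(4·t - 7)·(5·t + 14)·(t + 13)·(t - 8)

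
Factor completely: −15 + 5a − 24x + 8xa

(8x + 5)(a − 3)

Group as (8xa − 24x) + (5a − 15) = 8x(a − 3) + 5(a − 3).
Both groups share the factor (a − 3).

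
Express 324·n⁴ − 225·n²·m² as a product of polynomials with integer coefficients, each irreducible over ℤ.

Factor out 9·n², leaving 36·n² − 25·m², which is a difference of two squares.

9·n²·(6·n − 5·m)·(6·n + 5·m)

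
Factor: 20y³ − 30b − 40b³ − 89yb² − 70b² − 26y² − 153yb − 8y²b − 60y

(2y − 5b − 5)(5y + 8b + 6)(2y + b)

Group: 2y(10y² + 21yb + 12y + 8b² + 6b) + (−5b − 5)(10y² + 21yb + 12y + 8b² + 6b); both groups contain (10y² + 21yb + 12y + 8b² + 6b), so (2y − 5b − 5) is a factor with cofactor 10y² + 21yb + 12y + 8b² + 6b.
The cofactor groups again: 10y² + 21yb + 12y + 8b² + 6b = 5y(2y + b) + (8b + 6)(2y + b); both groups contain (2y + b), giving (5y + 8b + 6)(2y + b).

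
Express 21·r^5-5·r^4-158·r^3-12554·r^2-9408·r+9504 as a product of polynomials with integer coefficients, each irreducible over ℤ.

Trying the rational-root candidates, r = 9 is a root, so (r-9) is a factor; dividing leaves 21·r^4+184·r^3+1498·r^2+928·r-1056.
Then r = 4/7 is a root, so (7·r-4) is a factor; dividing leaves 3·r^3+28·r^2+230·r+264.
Next, r = -4/3 is a root, giving the factor (3·r+4) and quotient r^2+8·r+66.
The quadratic r^2+8·r+66 has discriminant -200 < 0 and is irreducible over ℤ.

(3·r+4)·(7·r-4)·(r-9)·(r^2+8·r+66)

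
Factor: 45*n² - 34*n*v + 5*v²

(5*n - v)*(9*n - 5*v)

Group: 5*n*(9*n - 5*v) - v*(9*n - 5*v); both groups contain (9*n - 5*v).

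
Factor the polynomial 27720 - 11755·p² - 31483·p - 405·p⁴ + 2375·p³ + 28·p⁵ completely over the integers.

(4·p + 9)·(7·p - 5)·(p - 11)·(p² - 5·p + 56)

Testing divisors of the constant over divisors of the leading coefficient, p = 11 is a root, so (p - 11) is a factor; dividing leaves 28·p⁴ - 97·p³ + 1308·p² + 2633·p - 2520.
Next, p = 5/7 is a root, so (7·p - 5) is a factor; dividing leaves 4·p³ - 11·p² + 179·p + 504.
Then p = -9/4 is a root, so (4·p + 9) is a factor; dividing leaves p² - 5·p + 56.
The quadratic p² - 5·p + 56 has discriminant -199 < 0 and is irreducible over ℤ.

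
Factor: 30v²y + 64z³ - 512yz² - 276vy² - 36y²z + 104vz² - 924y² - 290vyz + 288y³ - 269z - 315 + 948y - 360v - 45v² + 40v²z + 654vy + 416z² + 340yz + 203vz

(5v - 6y + 8z + 5)(6y + 8z - 9)(v - 8y + z + 7)

Group: 6y(5v² - 46vy + 13vz + 40v + 48y² - 70yz - 82y + 8z² + 61z + 35) + (8z - 9)(5v² - 46vy + 13vz + 40v + 48y² - 70yz - 82y + 8z² + 61z + 35); both groups contain (5v² - 46vy + 13vz + 40v + 48y² - 70yz - 82y + 8z² + 61z + 35), so (6y + 8z - 9) is a factor with cofactor 5v² - 46vy + 13vz + 40v + 48y² - 70yz - 82y + 8z² + 61z + 35.
The cofactor groups again: 5v² - 46vy + 13vz + 40v + 48y² - 70yz - 82y + 8z² + 61z + 35 = v(5v - 6y + 8z + 5) + (-8y + z + 7)(5v - 6y + 8z + 5); both groups contain (5v - 6y + 8z + 5), giving (v - 8y + z + 7)(5v - 6y + 8z + 5).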